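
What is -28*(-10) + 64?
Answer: 344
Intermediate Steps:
-28*(-10) + 64 = 280 + 64 = 344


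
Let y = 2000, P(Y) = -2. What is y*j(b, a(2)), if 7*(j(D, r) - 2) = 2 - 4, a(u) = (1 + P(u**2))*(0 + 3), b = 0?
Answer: 24000/7 ≈ 3428.6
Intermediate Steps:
a(u) = -3 (a(u) = (1 - 2)*(0 + 3) = -1*3 = -3)
j(D, r) = 12/7 (j(D, r) = 2 + (2 - 4)/7 = 2 + (1/7)*(-2) = 2 - 2/7 = 12/7)
y*j(b, a(2)) = 2000*(12/7) = 24000/7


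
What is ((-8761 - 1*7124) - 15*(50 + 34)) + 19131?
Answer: 1986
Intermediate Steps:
((-8761 - 1*7124) - 15*(50 + 34)) + 19131 = ((-8761 - 7124) - 15*84) + 19131 = (-15885 - 1260) + 19131 = -17145 + 19131 = 1986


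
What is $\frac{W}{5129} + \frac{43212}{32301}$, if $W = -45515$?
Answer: $- \frac{416181889}{55223943} \approx -7.5363$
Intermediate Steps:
$\frac{W}{5129} + \frac{43212}{32301} = - \frac{45515}{5129} + \frac{43212}{32301} = \left(-45515\right) \frac{1}{5129} + 43212 \cdot \frac{1}{32301} = - \frac{45515}{5129} + \frac{14404}{10767} = - \frac{416181889}{55223943}$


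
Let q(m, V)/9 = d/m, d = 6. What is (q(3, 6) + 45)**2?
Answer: 3969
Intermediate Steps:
q(m, V) = 54/m (q(m, V) = 9*(6/m) = 54/m)
(q(3, 6) + 45)**2 = (54/3 + 45)**2 = (54*(1/3) + 45)**2 = (18 + 45)**2 = 63**2 = 3969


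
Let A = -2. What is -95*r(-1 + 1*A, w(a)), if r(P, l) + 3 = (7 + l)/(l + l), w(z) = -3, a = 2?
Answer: 1045/3 ≈ 348.33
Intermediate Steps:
r(P, l) = -3 + (7 + l)/(2*l) (r(P, l) = -3 + (7 + l)/(l + l) = -3 + (7 + l)/((2*l)) = -3 + (7 + l)*(1/(2*l)) = -3 + (7 + l)/(2*l))
-95*r(-1 + 1*A, w(a)) = -95*(7 - 5*(-3))/(2*(-3)) = -95*(-1)*(7 + 15)/(2*3) = -95*(-1)*22/(2*3) = -95*(-11/3) = 1045/3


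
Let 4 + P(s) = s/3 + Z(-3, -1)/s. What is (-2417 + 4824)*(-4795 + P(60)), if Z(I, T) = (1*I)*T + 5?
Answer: -172540981/15 ≈ -1.1503e+7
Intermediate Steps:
Z(I, T) = 5 + I*T (Z(I, T) = I*T + 5 = 5 + I*T)
P(s) = -4 + 8/s + s/3 (P(s) = -4 + (s/3 + (5 - 3*(-1))/s) = -4 + (s*(⅓) + (5 + 3)/s) = -4 + (s/3 + 8/s) = -4 + (8/s + s/3) = -4 + 8/s + s/3)
(-2417 + 4824)*(-4795 + P(60)) = (-2417 + 4824)*(-4795 + (-4 + 8/60 + (⅓)*60)) = 2407*(-4795 + (-4 + 8*(1/60) + 20)) = 2407*(-4795 + (-4 + 2/15 + 20)) = 2407*(-4795 + 242/15) = 2407*(-71683/15) = -172540981/15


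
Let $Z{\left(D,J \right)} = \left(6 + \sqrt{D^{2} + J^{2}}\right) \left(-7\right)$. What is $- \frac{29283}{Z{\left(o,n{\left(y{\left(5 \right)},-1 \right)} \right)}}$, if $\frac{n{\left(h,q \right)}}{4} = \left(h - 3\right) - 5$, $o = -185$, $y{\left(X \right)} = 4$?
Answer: $- \frac{175698}{241115} + \frac{849207 \sqrt{41}}{241115} \approx 21.823$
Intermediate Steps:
$n{\left(h,q \right)} = -32 + 4 h$ ($n{\left(h,q \right)} = 4 \left(\left(h - 3\right) - 5\right) = 4 \left(\left(-3 + h\right) - 5\right) = 4 \left(-8 + h\right) = -32 + 4 h$)
$Z{\left(D,J \right)} = -42 - 7 \sqrt{D^{2} + J^{2}}$
$- \frac{29283}{Z{\left(o,n{\left(y{\left(5 \right)},-1 \right)} \right)}} = - \frac{29283}{-42 - 7 \sqrt{\left(-185\right)^{2} + \left(-32 + 4 \cdot 4\right)^{2}}} = - \frac{29283}{-42 - 7 \sqrt{34225 + \left(-32 + 16\right)^{2}}} = - \frac{29283}{-42 - 7 \sqrt{34225 + \left(-16\right)^{2}}} = - \frac{29283}{-42 - 7 \sqrt{34225 + 256}} = - \frac{29283}{-42 - 7 \sqrt{34481}} = - \frac{29283}{-42 - 7 \cdot 29 \sqrt{41}} = - \frac{29283}{-42 - 203 \sqrt{41}}$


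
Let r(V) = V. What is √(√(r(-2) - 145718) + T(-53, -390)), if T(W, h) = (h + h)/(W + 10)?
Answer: √(33540 + 3698*I*√36430)/43 ≈ 14.147 + 13.491*I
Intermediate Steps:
T(W, h) = 2*h/(10 + W) (T(W, h) = (2*h)/(10 + W) = 2*h/(10 + W))
√(√(r(-2) - 145718) + T(-53, -390)) = √(√(-2 - 145718) + 2*(-390)/(10 - 53)) = √(√(-145720) + 2*(-390)/(-43)) = √(2*I*√36430 + 2*(-390)*(-1/43)) = √(2*I*√36430 + 780/43) = √(780/43 + 2*I*√36430)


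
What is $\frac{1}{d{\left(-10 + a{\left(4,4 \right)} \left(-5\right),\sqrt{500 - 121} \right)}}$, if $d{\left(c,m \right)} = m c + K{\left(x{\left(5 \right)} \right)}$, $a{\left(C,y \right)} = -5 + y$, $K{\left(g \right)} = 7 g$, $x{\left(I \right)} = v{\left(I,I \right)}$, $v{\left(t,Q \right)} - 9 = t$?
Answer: $\frac{98}{129} + \frac{5 \sqrt{379}}{129} \approx 1.5143$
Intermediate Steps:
$v{\left(t,Q \right)} = 9 + t$
$x{\left(I \right)} = 9 + I$
$d{\left(c,m \right)} = 98 + c m$ ($d{\left(c,m \right)} = m c + 7 \left(9 + 5\right) = c m + 7 \cdot 14 = c m + 98 = 98 + c m$)
$\frac{1}{d{\left(-10 + a{\left(4,4 \right)} \left(-5\right),\sqrt{500 - 121} \right)}} = \frac{1}{98 + \left(-10 + \left(-5 + 4\right) \left(-5\right)\right) \sqrt{500 - 121}} = \frac{1}{98 + \left(-10 - -5\right) \sqrt{379}} = \frac{1}{98 + \left(-10 + 5\right) \sqrt{379}} = \frac{1}{98 - 5 \sqrt{379}}$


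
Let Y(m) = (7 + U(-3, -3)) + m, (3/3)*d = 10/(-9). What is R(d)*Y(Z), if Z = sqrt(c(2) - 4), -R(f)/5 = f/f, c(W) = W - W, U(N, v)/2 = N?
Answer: -5 - 10*I ≈ -5.0 - 10.0*I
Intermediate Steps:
U(N, v) = 2*N
d = -10/9 (d = 10/(-9) = 10*(-1/9) = -10/9 ≈ -1.1111)
c(W) = 0
R(f) = -5 (R(f) = -5*f/f = -5*1 = -5)
Z = 2*I (Z = sqrt(0 - 4) = sqrt(-4) = 2*I ≈ 2.0*I)
Y(m) = 1 + m (Y(m) = (7 + 2*(-3)) + m = (7 - 6) + m = 1 + m)
R(d)*Y(Z) = -5*(1 + 2*I) = -5 - 10*I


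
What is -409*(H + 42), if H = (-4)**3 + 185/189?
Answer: 1624957/189 ≈ 8597.7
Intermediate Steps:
H = -11911/189 (H = -64 + 185*(1/189) = -64 + 185/189 = -11911/189 ≈ -63.021)
-409*(H + 42) = -409*(-11911/189 + 42) = -409*(-3973/189) = 1624957/189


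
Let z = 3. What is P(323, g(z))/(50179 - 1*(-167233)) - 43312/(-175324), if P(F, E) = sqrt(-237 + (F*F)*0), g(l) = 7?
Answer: 10828/43831 + I*sqrt(237)/217412 ≈ 0.24704 + 7.0809e-5*I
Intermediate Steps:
P(F, E) = I*sqrt(237) (P(F, E) = sqrt(-237 + F**2*0) = sqrt(-237 + 0) = sqrt(-237) = I*sqrt(237))
P(323, g(z))/(50179 - 1*(-167233)) - 43312/(-175324) = (I*sqrt(237))/(50179 - 1*(-167233)) - 43312/(-175324) = (I*sqrt(237))/(50179 + 167233) - 43312*(-1/175324) = (I*sqrt(237))/217412 + 10828/43831 = (I*sqrt(237))*(1/217412) + 10828/43831 = I*sqrt(237)/217412 + 10828/43831 = 10828/43831 + I*sqrt(237)/217412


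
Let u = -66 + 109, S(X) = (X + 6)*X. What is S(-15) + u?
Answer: 178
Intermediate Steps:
S(X) = X*(6 + X) (S(X) = (6 + X)*X = X*(6 + X))
u = 43
S(-15) + u = -15*(6 - 15) + 43 = -15*(-9) + 43 = 135 + 43 = 178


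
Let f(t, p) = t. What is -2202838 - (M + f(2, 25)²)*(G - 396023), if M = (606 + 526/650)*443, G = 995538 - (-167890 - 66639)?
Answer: -72868353661346/325 ≈ -2.2421e+11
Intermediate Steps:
G = 1230067 (G = 995538 - 1*(-234529) = 995538 + 234529 = 1230067)
M = 87365359/325 (M = (606 + 526*(1/650))*443 = (606 + 263/325)*443 = (197213/325)*443 = 87365359/325 ≈ 2.6882e+5)
-2202838 - (M + f(2, 25)²)*(G - 396023) = -2202838 - (87365359/325 + 2²)*(1230067 - 396023) = -2202838 - (87365359/325 + 4)*834044 = -2202838 - 87366659*834044/325 = -2202838 - 1*72867637738996/325 = -2202838 - 72867637738996/325 = -72868353661346/325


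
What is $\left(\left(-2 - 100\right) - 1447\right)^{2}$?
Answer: $2399401$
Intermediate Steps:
$\left(\left(-2 - 100\right) - 1447\right)^{2} = \left(-102 - 1447\right)^{2} = \left(-1549\right)^{2} = 2399401$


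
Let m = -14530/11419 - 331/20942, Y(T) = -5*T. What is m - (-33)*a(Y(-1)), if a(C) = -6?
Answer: -47657133153/239136698 ≈ -199.29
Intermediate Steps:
m = -308066949/239136698 (m = -14530*1/11419 - 331*1/20942 = -14530/11419 - 331/20942 = -308066949/239136698 ≈ -1.2882)
m - (-33)*a(Y(-1)) = -308066949/239136698 - (-33)*(-6) = -308066949/239136698 - 1*198 = -308066949/239136698 - 198 = -47657133153/239136698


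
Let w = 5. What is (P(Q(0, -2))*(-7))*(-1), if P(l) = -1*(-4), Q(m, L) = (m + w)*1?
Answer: 28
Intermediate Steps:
Q(m, L) = 5 + m (Q(m, L) = (m + 5)*1 = (5 + m)*1 = 5 + m)
P(l) = 4
(P(Q(0, -2))*(-7))*(-1) = (4*(-7))*(-1) = -28*(-1) = 28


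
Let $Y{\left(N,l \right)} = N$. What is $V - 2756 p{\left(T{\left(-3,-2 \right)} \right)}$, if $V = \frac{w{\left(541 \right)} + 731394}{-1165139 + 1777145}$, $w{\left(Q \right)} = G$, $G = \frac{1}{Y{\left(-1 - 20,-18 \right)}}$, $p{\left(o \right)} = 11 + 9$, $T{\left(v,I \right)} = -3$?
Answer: $- \frac{708393825847}{12852126} \approx -55119.0$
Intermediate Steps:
$p{\left(o \right)} = 20$
$G = - \frac{1}{21}$ ($G = \frac{1}{-1 - 20} = \frac{1}{-21} = - \frac{1}{21} \approx -0.047619$)
$w{\left(Q \right)} = - \frac{1}{21}$
$V = \frac{15359273}{12852126}$ ($V = \frac{- \frac{1}{21} + 731394}{-1165139 + 1777145} = \frac{15359273}{21 \cdot 612006} = \frac{15359273}{21} \cdot \frac{1}{612006} = \frac{15359273}{12852126} \approx 1.1951$)
$V - 2756 p{\left(T{\left(-3,-2 \right)} \right)} = \frac{15359273}{12852126} - 2756 \cdot 20 = \frac{15359273}{12852126} - 55120 = - \frac{708393825847}{12852126}$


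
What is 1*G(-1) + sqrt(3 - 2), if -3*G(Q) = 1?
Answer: 2/3 ≈ 0.66667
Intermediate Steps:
G(Q) = -1/3 (G(Q) = -1/3*1 = -1/3)
1*G(-1) + sqrt(3 - 2) = 1*(-1/3) + sqrt(3 - 2) = -1/3 + sqrt(1) = -1/3 + 1 = 2/3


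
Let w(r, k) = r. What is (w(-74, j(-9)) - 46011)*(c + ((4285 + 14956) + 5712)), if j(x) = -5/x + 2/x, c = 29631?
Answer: -2515503640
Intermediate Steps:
j(x) = -3/x
(w(-74, j(-9)) - 46011)*(c + ((4285 + 14956) + 5712)) = (-74 - 46011)*(29631 + ((4285 + 14956) + 5712)) = -46085*(29631 + (19241 + 5712)) = -46085*(29631 + 24953) = -46085*54584 = -2515503640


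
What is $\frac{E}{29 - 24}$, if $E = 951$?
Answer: $\frac{951}{5} \approx 190.2$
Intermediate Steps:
$\frac{E}{29 - 24} = \frac{951}{29 - 24} = \frac{951}{5}$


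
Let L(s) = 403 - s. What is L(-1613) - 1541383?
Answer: -1539367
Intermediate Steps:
L(-1613) - 1541383 = (403 - 1*(-1613)) - 1541383 = (403 + 1613) - 1541383 = 2016 - 1541383 = -1539367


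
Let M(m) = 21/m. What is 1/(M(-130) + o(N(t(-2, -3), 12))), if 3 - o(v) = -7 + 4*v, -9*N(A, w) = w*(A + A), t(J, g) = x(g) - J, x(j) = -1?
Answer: 390/7997 ≈ 0.048768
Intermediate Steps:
t(J, g) = -1 - J
N(A, w) = -2*A*w/9 (N(A, w) = -w*(A + A)/9 = -w*2*A/9 = -2*A*w/9)
o(v) = 10 - 4*v (o(v) = 3 - (-7 + 4*v) = 3 + (7 - 4*v) = 10 - 4*v)
1/(M(-130) + o(N(t(-2, -3), 12))) = 1/(21/(-130) + (10 - (-8)*(-1 - 1*(-2))*12/9)) = 1/(21*(-1/130) + (10 - (-8)*(-1 + 2)*12/9)) = 1/(-21/130 + (10 - (-8)*12/9)) = 1/(-21/130 + (10 - 4*(-8/3))) = 1/(-21/130 + (10 + 32/3)) = 1/(-21/130 + 62/3) = 1/(7997/390) = 390/7997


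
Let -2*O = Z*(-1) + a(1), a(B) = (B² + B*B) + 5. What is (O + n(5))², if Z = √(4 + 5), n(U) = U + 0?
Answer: 9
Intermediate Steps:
n(U) = U
a(B) = 5 + 2*B² (a(B) = (B² + B²) + 5 = 2*B² + 5 = 5 + 2*B²)
Z = 3 (Z = √9 = 3)
O = -2 (O = -(3*(-1) + (5 + 2*1²))/2 = -(-3 + (5 + 2*1))/2 = -(-3 + (5 + 2))/2 = -(-3 + 7)/2 = -½*4 = -2)
(O + n(5))² = (-2 + 5)² = 3² = 9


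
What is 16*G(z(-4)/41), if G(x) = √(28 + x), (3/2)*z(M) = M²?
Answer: 32*√106887/123 ≈ 85.056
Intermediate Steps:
z(M) = 2*M²/3
16*G(z(-4)/41) = 16*√(28 + ((⅔)*(-4)²)/41) = 16*√(28 + ((⅔)*16)*(1/41)) = 16*√(28 + (32/3)*(1/41)) = 16*√(28 + 32/123) = 16*√(3476/123) = 16*(2*√106887/123) = 32*√106887/123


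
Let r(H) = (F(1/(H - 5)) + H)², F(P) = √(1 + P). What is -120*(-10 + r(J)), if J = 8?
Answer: -6640 - 1280*√3 ≈ -8857.0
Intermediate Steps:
r(H) = (H + √(1 + 1/(-5 + H)))² (r(H) = (√(1 + 1/(H - 5)) + H)² = (√(1 + 1/(-5 + H)) + H)² = (H + √(1 + 1/(-5 + H)))²)
-120*(-10 + r(J)) = -120*(-10 + (8 + √((-4 + 8)/(-5 + 8)))²) = -120*(-10 + (8 + √(4/3))²) = -120*(-10 + (8 + 2*√3/3)²) = 1200 - 120*(8 + 2*√3/3)²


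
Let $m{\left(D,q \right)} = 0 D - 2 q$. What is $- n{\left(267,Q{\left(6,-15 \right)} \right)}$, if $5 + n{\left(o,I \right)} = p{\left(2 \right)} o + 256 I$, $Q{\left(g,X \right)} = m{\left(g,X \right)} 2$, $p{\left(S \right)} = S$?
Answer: $-15889$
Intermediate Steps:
$m{\left(D,q \right)} = - 2 q$ ($m{\left(D,q \right)} = 0 - 2 q = - 2 q$)
$Q{\left(g,X \right)} = - 4 X$ ($Q{\left(g,X \right)} = - 2 X 2 = - 4 X$)
$n{\left(o,I \right)} = -5 + 2 o + 256 I$ ($n{\left(o,I \right)} = -5 + \left(2 o + 256 I\right) = -5 + 2 o + 256 I$)
$- n{\left(267,Q{\left(6,-15 \right)} \right)} = - (-5 + 2 \cdot 267 + 256 \left(\left(-4\right) \left(-15\right)\right)) = - (-5 + 534 + 256 \cdot 60) = - (-5 + 534 + 15360) = \left(-1\right) 15889 = -15889$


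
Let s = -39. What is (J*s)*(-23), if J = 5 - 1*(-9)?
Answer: 12558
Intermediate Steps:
J = 14 (J = 5 + 9 = 14)
(J*s)*(-23) = (14*(-39))*(-23) = -546*(-23) = 12558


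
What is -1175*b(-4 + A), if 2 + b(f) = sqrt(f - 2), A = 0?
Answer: 2350 - 1175*I*sqrt(6) ≈ 2350.0 - 2878.2*I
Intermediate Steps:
b(f) = -2 + sqrt(-2 + f) (b(f) = -2 + sqrt(f - 2) = -2 + sqrt(-2 + f))
-1175*b(-4 + A) = -1175*(-2 + sqrt(-2 + (-4 + 0))) = -1175*(-2 + sqrt(-2 - 4)) = -1175*(-2 + sqrt(-6)) = -1175*(-2 + I*sqrt(6)) = 2350 - 1175*I*sqrt(6)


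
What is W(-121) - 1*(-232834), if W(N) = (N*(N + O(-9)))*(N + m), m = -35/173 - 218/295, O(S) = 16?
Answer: -13436802596/10207 ≈ -1.3164e+6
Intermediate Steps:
m = -48039/51035 (m = -35*1/173 - 218*1/295 = -35/173 - 218/295 = -48039/51035 ≈ -0.94130)
W(N) = N*(16 + N)*(-48039/51035 + N) (W(N) = (N*(N + 16))*(N - 48039/51035) = (N*(16 + N))*(-48039/51035 + N) = N*(16 + N)*(-48039/51035 + N))
W(-121) - 1*(-232834) = (1/51035)*(-121)*(-768624 + 51035*(-121)² + 768521*(-121)) - 1*(-232834) = (1/51035)*(-121)*(-768624 + 51035*14641 - 92991041) + 232834 = (1/51035)*(-121)*(-768624 + 747203435 - 92991041) + 232834 = (1/51035)*(-121)*653443770 + 232834 = -15813339234/10207 + 232834 = -13436802596/10207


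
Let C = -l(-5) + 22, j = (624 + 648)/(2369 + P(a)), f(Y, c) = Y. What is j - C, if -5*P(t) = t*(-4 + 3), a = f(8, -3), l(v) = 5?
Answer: -65047/3951 ≈ -16.463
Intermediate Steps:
a = 8
P(t) = t/5 (P(t) = -t*(-4 + 3)/5 = -t*(-1)/5 = -(-1)*t/5 = t/5)
j = 2120/3951 (j = (624 + 648)/(2369 + (1/5)*8) = 1272/(2369 + 8/5) = 1272/(11853/5) = 1272*(5/11853) = 2120/3951 ≈ 0.53657)
C = 17 (C = -1*5 + 22 = -5 + 22 = 17)
j - C = 2120/3951 - 1*17 = 2120/3951 - 17 = -65047/3951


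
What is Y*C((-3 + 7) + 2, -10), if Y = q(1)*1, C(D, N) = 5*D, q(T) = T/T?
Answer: 30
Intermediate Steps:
q(T) = 1
Y = 1 (Y = 1*1 = 1)
Y*C((-3 + 7) + 2, -10) = 1*(5*((-3 + 7) + 2)) = 1*(5*(4 + 2)) = 1*(5*6) = 1*30 = 30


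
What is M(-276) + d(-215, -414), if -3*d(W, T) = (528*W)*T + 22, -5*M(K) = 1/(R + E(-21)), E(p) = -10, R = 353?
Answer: -80600372933/5145 ≈ -1.5666e+7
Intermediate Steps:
M(K) = -1/1715 (M(K) = -1/(5*(353 - 10)) = -⅕/343 = -⅕*1/343 = -1/1715)
d(W, T) = -22/3 - 176*T*W (d(W, T) = -((528*W)*T + 22)/3 = -(528*T*W + 22)/3 = -(22 + 528*T*W)/3 = -22/3 - 176*T*W)
M(-276) + d(-215, -414) = -1/1715 + (-22/3 - 176*(-414)*(-215)) = -1/1715 + (-22/3 - 15665760) = -1/1715 - 46997302/3 = -80600372933/5145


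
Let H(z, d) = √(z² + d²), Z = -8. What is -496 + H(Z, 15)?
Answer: -479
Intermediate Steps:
H(z, d) = √(d² + z²)
-496 + H(Z, 15) = -496 + √(15² + (-8)²) = -496 + √(225 + 64) = -496 + √289 = -496 + 17 = -479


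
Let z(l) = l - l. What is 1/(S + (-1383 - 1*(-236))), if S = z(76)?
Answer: -1/1147 ≈ -0.00087184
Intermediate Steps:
z(l) = 0
S = 0
1/(S + (-1383 - 1*(-236))) = 1/(0 + (-1383 - 1*(-236))) = 1/(0 + (-1383 + 236)) = 1/(0 - 1147) = 1/(-1147) = -1/1147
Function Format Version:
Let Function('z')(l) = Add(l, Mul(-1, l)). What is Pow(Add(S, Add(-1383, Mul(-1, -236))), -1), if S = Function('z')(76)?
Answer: Rational(-1, 1147) ≈ -0.00087184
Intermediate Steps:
Function('z')(l) = 0
S = 0
Pow(Add(S, Add(-1383, Mul(-1, -236))), -1) = Pow(Add(0, Add(-1383, Mul(-1, -236))), -1) = Pow(Add(0, Add(-1383, 236)), -1) = Pow(Add(0, -1147), -1) = Pow(-1147, -1) = Rational(-1, 1147)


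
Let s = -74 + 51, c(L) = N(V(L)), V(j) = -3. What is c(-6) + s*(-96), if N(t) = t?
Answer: 2205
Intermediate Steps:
c(L) = -3
s = -23
c(-6) + s*(-96) = -3 - 23*(-96) = -3 + 2208 = 2205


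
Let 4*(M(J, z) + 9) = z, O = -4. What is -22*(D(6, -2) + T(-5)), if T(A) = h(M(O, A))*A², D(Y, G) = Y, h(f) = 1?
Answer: -682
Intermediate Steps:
M(J, z) = -9 + z/4
T(A) = A² (T(A) = 1*A² = A²)
-22*(D(6, -2) + T(-5)) = -22*(6 + (-5)²) = -22*(6 + 25) = -22*31 = -682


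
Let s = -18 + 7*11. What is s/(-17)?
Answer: -59/17 ≈ -3.4706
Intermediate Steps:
s = 59 (s = -18 + 77 = 59)
s/(-17) = 59/(-17) = -1/17*59 = -59/17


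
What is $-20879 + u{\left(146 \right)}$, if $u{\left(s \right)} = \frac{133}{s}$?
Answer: $- \frac{3048201}{146} \approx -20878.0$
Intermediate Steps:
$-20879 + u{\left(146 \right)} = -20879 + \frac{133}{146} = - \frac{3048201}{146}$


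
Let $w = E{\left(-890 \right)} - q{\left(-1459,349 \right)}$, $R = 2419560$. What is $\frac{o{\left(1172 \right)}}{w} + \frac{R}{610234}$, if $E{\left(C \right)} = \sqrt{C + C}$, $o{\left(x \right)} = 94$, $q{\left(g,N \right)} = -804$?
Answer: $\frac{201808519818}{49443904733} - \frac{47 i \sqrt{445}}{162049} \approx 4.0816 - 0.0061183 i$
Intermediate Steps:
$E{\left(C \right)} = \sqrt{2} \sqrt{C}$ ($E{\left(C \right)} = \sqrt{2 C} = \sqrt{2} \sqrt{C}$)
$w = 804 + 2 i \sqrt{445}$ ($w = \sqrt{2} \sqrt{-890} - -804 = \sqrt{2} i \sqrt{890} + 804 = 2 i \sqrt{445} + 804 = 804 + 2 i \sqrt{445} \approx 804.0 + 42.19 i$)
$\frac{o{\left(1172 \right)}}{w} + \frac{R}{610234} = \frac{94}{804 + 2 i \sqrt{445}} + \frac{2419560}{610234} = \frac{94}{804 + 2 i \sqrt{445}} + 2419560 \cdot \frac{1}{610234} = \frac{94}{804 + 2 i \sqrt{445}} + \frac{1209780}{305117} = \frac{1209780}{305117} + \frac{94}{804 + 2 i \sqrt{445}}$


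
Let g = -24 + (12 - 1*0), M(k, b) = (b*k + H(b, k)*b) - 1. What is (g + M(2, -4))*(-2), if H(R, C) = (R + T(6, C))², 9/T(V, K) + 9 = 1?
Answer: 2017/8 ≈ 252.13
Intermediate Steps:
T(V, K) = -9/8 (T(V, K) = 9/(-9 + 1) = 9/(-8) = 9*(-⅛) = -9/8)
H(R, C) = (-9/8 + R)² (H(R, C) = (R - 9/8)² = (-9/8 + R)²)
M(k, b) = -1 + b*k + b*(-9 + 8*b)²/64 (M(k, b) = (b*k + ((-9 + 8*b)²/64)*b) - 1 = (b*k + b*(-9 + 8*b)²/64) - 1 = -1 + b*k + b*(-9 + 8*b)²/64)
g = -12 (g = -24 + (12 + 0) = -24 + 12 = -12)
(g + M(2, -4))*(-2) = (-12 + (-1 - 4*2 + (1/64)*(-4)*(-9 + 8*(-4))²))*(-2) = (-12 + (-1 - 8 + (1/64)*(-4)*(-9 - 32)²))*(-2) = (-12 + (-1 - 8 + (1/64)*(-4)*(-41)²))*(-2) = (-12 + (-1 - 8 + (1/64)*(-4)*1681))*(-2) = (-12 + (-1 - 8 - 1681/16))*(-2) = (-12 - 1825/16)*(-2) = -2017/16*(-2) = 2017/8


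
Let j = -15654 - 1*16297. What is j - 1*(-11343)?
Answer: -20608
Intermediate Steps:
j = -31951 (j = -15654 - 16297 = -31951)
j - 1*(-11343) = -31951 - 1*(-11343) = -31951 + 11343 = -20608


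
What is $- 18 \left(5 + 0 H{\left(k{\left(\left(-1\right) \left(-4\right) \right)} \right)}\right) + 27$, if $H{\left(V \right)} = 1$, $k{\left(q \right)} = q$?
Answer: $-63$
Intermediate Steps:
$- 18 \left(5 + 0 H{\left(k{\left(\left(-1\right) \left(-4\right) \right)} \right)}\right) + 27 = - 18 \left(5 + 0 \cdot 1\right) + 27 = - 18 \left(5 + 0\right) + 27 = \left(-18\right) 5 + 27 = -90 + 27 = -63$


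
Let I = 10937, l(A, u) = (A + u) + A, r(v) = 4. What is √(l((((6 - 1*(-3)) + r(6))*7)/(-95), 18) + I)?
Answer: 23*√186865/95 ≈ 104.66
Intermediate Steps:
l(A, u) = u + 2*A
√(l((((6 - 1*(-3)) + r(6))*7)/(-95), 18) + I) = √((18 + 2*((((6 - 1*(-3)) + 4)*7)/(-95))) + 10937) = √((18 + 2*((((6 + 3) + 4)*7)*(-1/95))) + 10937) = √((18 + 2*(((9 + 4)*7)*(-1/95))) + 10937) = √((18 + 2*((13*7)*(-1/95))) + 10937) = √((18 + 2*(91*(-1/95))) + 10937) = √((18 + 2*(-91/95)) + 10937) = √((18 - 182/95) + 10937) = √(1528/95 + 10937) = √(1040543/95) = 23*√186865/95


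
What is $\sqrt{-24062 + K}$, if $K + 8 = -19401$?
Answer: $i \sqrt{43471} \approx 208.5 i$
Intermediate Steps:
$K = -19409$ ($K = -8 - 19401 = -19409$)
$\sqrt{-24062 + K} = \sqrt{-24062 - 19409} = \sqrt{-43471} = i \sqrt{43471}$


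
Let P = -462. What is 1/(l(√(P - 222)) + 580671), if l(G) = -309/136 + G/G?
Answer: 136/78971083 ≈ 1.7222e-6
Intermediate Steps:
l(G) = -173/136 (l(G) = -309*1/136 + 1 = -309/136 + 1 = -173/136)
1/(l(√(P - 222)) + 580671) = 1/(-173/136 + 580671) = 1/(78971083/136) = 136/78971083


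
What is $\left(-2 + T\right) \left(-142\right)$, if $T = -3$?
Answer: $710$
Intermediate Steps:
$\left(-2 + T\right) \left(-142\right) = \left(-2 - 3\right) \left(-142\right) = \left(-5\right) \left(-142\right) = 710$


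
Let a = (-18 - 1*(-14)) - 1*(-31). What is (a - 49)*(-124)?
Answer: 2728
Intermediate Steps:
a = 27 (a = (-18 + 14) + 31 = -4 + 31 = 27)
(a - 49)*(-124) = (27 - 49)*(-124) = -22*(-124) = 2728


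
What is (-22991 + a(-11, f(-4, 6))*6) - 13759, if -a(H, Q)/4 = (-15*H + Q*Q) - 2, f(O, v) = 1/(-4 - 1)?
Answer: -1016574/25 ≈ -40663.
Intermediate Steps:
f(O, v) = -1/5 (f(O, v) = 1/(-5) = -1/5)
a(H, Q) = 8 - 4*Q**2 + 60*H (a(H, Q) = -4*((-15*H + Q*Q) - 2) = -4*((-15*H + Q**2) - 2) = -4*((Q**2 - 15*H) - 2) = -4*(-2 + Q**2 - 15*H) = 8 - 4*Q**2 + 60*H)
(-22991 + a(-11, f(-4, 6))*6) - 13759 = (-22991 + (8 - 4*(-1/5)**2 + 60*(-11))*6) - 13759 = (-22991 + (8 - 4*1/25 - 660)*6) - 13759 = (-22991 + (8 - 4/25 - 660)*6) - 13759 = (-22991 - 16304/25*6) - 13759 = (-22991 - 97824/25) - 13759 = -672599/25 - 13759 = -1016574/25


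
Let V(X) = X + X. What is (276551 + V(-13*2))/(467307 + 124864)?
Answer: 276499/592171 ≈ 0.46692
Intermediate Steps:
V(X) = 2*X
(276551 + V(-13*2))/(467307 + 124864) = (276551 + 2*(-13*2))/(467307 + 124864) = (276551 + 2*(-26))/592171 = (276551 - 52)*(1/592171) = 276499*(1/592171) = 276499/592171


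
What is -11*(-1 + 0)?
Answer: 11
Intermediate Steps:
-11*(-1 + 0) = -11*(-1) = 11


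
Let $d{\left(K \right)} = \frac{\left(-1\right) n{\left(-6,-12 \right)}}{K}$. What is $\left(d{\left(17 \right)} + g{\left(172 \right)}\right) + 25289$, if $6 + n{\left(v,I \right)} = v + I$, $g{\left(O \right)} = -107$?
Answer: $\frac{428118}{17} \approx 25183.0$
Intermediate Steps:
$n{\left(v,I \right)} = -6 + I + v$ ($n{\left(v,I \right)} = -6 + \left(v + I\right) = -6 + \left(I + v\right) = -6 + I + v$)
$d{\left(K \right)} = \frac{24}{K}$ ($d{\left(K \right)} = \frac{\left(-1\right) \left(-6 - 12 - 6\right)}{K} = \frac{\left(-1\right) \left(-24\right)}{K} = \frac{24}{K}$)
$\left(d{\left(17 \right)} + g{\left(172 \right)}\right) + 25289 = \left(\frac{24}{17} - 107\right) + 25289 = - \frac{1795}{17} + 25289 = \frac{428118}{17}$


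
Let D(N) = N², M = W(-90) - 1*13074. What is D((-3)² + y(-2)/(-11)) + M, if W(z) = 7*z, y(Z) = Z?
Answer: -1647983/121 ≈ -13620.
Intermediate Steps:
M = -13704 (M = 7*(-90) - 1*13074 = -630 - 13074 = -13704)
D((-3)² + y(-2)/(-11)) + M = ((-3)² - 2/(-11))² - 13704 = (9 - 2*(-1/11))² - 13704 = (9 + 2/11)² - 13704 = (101/11)² - 13704 = 10201/121 - 13704 = -1647983/121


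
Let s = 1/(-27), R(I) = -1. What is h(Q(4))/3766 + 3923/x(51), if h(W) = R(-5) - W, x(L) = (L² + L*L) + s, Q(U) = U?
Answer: 398196221/528945998 ≈ 0.75281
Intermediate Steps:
s = -1/27 ≈ -0.037037
x(L) = -1/27 + 2*L² (x(L) = (L² + L*L) - 1/27 = (L² + L²) - 1/27 = 2*L² - 1/27 = -1/27 + 2*L²)
h(W) = -1 - W
h(Q(4))/3766 + 3923/x(51) = (-1 - 1*4)/3766 + 3923/(-1/27 + 2*51²) = (-1 - 4)*(1/3766) + 3923/(-1/27 + 2*2601) = -5*1/3766 + 3923/(-1/27 + 5202) = -5/3766 + 3923/(140453/27) = -5/3766 + 3923*(27/140453) = -5/3766 + 105921/140453 = 398196221/528945998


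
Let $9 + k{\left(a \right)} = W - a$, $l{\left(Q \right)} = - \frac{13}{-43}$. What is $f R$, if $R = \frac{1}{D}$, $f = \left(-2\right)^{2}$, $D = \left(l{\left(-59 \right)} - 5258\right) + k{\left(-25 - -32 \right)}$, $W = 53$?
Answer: $- \frac{86}{112245} \approx -0.00076618$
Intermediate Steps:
$l{\left(Q \right)} = \frac{13}{43}$ ($l{\left(Q \right)} = \left(-13\right) \left(- \frac{1}{43}\right) = \frac{13}{43}$)
$k{\left(a \right)} = 44 - a$ ($k{\left(a \right)} = -9 - \left(-53 + a\right) = 44 - a$)
$D = - \frac{224490}{43}$ ($D = \left(\frac{13}{43} - 5258\right) + \left(44 - \left(-25 - -32\right)\right) = - \frac{226081}{43} + \left(44 - \left(-25 + 32\right)\right) = - \frac{226081}{43} + \left(44 - 7\right) = - \frac{226081}{43} + 37 = - \frac{224490}{43} \approx -5220.7$)
$f = 4$
$R = - \frac{43}{224490}$ ($R = \frac{1}{- \frac{224490}{43}} = - \frac{43}{224490} \approx -0.00019155$)
$f R = 4 \left(- \frac{43}{224490}\right) = - \frac{86}{112245}$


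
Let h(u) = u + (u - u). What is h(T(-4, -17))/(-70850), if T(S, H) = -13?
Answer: 1/5450 ≈ 0.00018349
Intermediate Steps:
h(u) = u (h(u) = u + 0 = u)
h(T(-4, -17))/(-70850) = -13/(-70850) = -13*(-1/70850) = 1/5450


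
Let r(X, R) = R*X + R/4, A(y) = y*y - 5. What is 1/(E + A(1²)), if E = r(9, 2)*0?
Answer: -¼ ≈ -0.25000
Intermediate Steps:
A(y) = -5 + y² (A(y) = y² - 5 = -5 + y²)
r(X, R) = R/4 + R*X (r(X, R) = R*X + R*(¼) = R*X + R/4 = R/4 + R*X)
E = 0 (E = (2*(¼ + 9))*0 = (2*(37/4))*0 = (37/2)*0 = 0)
1/(E + A(1²)) = 1/(0 + (-5 + (1²)²)) = 1/(0 + (-5 + 1²)) = 1/(0 + (-5 + 1)) = 1/(0 - 4) = 1/(-4) = -¼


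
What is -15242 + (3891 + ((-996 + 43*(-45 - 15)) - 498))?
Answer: -15425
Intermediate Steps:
-15242 + (3891 + ((-996 + 43*(-45 - 15)) - 498)) = -15242 + (3891 + ((-996 + 43*(-60)) - 498)) = -15242 + (3891 + ((-996 - 2580) - 498)) = -15242 + (3891 + (-3576 - 498)) = -15242 + (3891 - 4074) = -15242 - 183 = -15425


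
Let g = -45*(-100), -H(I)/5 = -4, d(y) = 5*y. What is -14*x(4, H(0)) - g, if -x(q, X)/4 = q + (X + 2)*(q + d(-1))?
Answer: -5508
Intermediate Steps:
H(I) = 20 (H(I) = -5*(-4) = 20)
x(q, X) = -4*q - 4*(-5 + q)*(2 + X) (x(q, X) = -4*(q + (X + 2)*(q + 5*(-1))) = -4*(q + (2 + X)*(q - 5)) = -4*(q + (2 + X)*(-5 + q)) = -4*(q + (-5 + q)*(2 + X)) = -4*q - 4*(-5 + q)*(2 + X))
g = 4500
-14*x(4, H(0)) - g = -14*(40 - 12*4 + 20*20 - 4*20*4) - 1*4500 = -14*(40 - 48 + 400 - 320) - 4500 = -14*72 - 4500 = -1008 - 4500 = -5508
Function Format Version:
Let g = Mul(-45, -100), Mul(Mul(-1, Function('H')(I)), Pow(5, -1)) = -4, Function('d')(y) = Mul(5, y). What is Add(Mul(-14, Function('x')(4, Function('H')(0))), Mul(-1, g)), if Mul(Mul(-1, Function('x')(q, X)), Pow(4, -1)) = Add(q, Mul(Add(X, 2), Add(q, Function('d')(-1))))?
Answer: -5508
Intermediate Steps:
Function('H')(I) = 20 (Function('H')(I) = Mul(-5, -4) = 20)
Function('x')(q, X) = Add(Mul(-4, q), Mul(-4, Add(-5, q), Add(2, X))) (Function('x')(q, X) = Mul(-4, Add(q, Mul(Add(X, 2), Add(q, Mul(5, -1))))) = Mul(-4, Add(q, Mul(Add(2, X), Add(q, -5)))) = Mul(-4, Add(q, Mul(Add(2, X), Add(-5, q)))) = Mul(-4, Add(q, Mul(Add(-5, q), Add(2, X)))) = Add(Mul(-4, q), Mul(-4, Add(-5, q), Add(2, X))))
g = 4500
Add(Mul(-14, Function('x')(4, Function('H')(0))), Mul(-1, g)) = Add(Mul(-14, Add(40, Mul(-12, 4), Mul(20, 20), Mul(-4, 20, 4))), Mul(-1, 4500)) = Add(Mul(-14, Add(40, -48, 400, -320)), -4500) = Add(Mul(-14, 72), -4500) = Add(-1008, -4500) = -5508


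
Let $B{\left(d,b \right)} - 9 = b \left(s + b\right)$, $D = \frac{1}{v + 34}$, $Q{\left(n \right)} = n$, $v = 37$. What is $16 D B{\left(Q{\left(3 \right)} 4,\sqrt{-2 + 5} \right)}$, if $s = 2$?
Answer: $\frac{192}{71} + \frac{32 \sqrt{3}}{71} \approx 3.4849$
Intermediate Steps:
$D = \frac{1}{71}$ ($D = \frac{1}{37 + 34} = \frac{1}{71} \approx 0.014085$)
$B{\left(d,b \right)} = 9 + b \left(2 + b\right)$
$16 D B{\left(Q{\left(3 \right)} 4,\sqrt{-2 + 5} \right)} = 16 \cdot \frac{1}{71} \left(9 + \left(\sqrt{-2 + 5}\right)^{2} + 2 \sqrt{-2 + 5}\right) = \frac{16 \left(9 + \left(\sqrt{3}\right)^{2} + 2 \sqrt{3}\right)}{71} = \frac{16 \left(9 + 3 + 2 \sqrt{3}\right)}{71} = \frac{16 \left(12 + 2 \sqrt{3}\right)}{71} = \frac{192}{71} + \frac{32 \sqrt{3}}{71}$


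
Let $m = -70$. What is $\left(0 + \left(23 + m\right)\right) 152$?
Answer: $-7144$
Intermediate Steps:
$\left(0 + \left(23 + m\right)\right) 152 = \left(0 + \left(23 - 70\right)\right) 152 = \left(0 - 47\right) 152 = \left(-47\right) 152 = -7144$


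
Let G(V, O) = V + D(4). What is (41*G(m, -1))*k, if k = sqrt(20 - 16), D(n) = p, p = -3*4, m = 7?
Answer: -410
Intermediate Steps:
p = -12
D(n) = -12
k = 2 (k = sqrt(4) = 2)
G(V, O) = -12 + V (G(V, O) = V - 12 = -12 + V)
(41*G(m, -1))*k = (41*(-12 + 7))*2 = (41*(-5))*2 = -205*2 = -410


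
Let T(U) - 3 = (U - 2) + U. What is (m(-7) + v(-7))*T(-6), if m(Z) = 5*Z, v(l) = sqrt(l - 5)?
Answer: 385 - 22*I*sqrt(3) ≈ 385.0 - 38.105*I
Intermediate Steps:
v(l) = sqrt(-5 + l)
T(U) = 1 + 2*U (T(U) = 3 + ((U - 2) + U) = 3 + ((-2 + U) + U) = 3 + (-2 + 2*U) = 1 + 2*U)
(m(-7) + v(-7))*T(-6) = (5*(-7) + sqrt(-5 - 7))*(1 + 2*(-6)) = (-35 + sqrt(-12))*(1 - 12) = (-35 + 2*I*sqrt(3))*(-11) = 385 - 22*I*sqrt(3)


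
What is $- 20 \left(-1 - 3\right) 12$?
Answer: $960$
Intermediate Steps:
$- 20 \left(-1 - 3\right) 12 = \left(-20\right) \left(-4\right) 12 = 80 \cdot 12 = 960$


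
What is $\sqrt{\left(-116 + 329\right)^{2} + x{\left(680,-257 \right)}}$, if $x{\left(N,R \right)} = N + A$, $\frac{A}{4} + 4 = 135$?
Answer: $\sqrt{46573} \approx 215.81$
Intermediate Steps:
$A = 524$ ($A = -16 + 4 \cdot 135 = -16 + 540 = 524$)
$x{\left(N,R \right)} = 524 + N$ ($x{\left(N,R \right)} = N + 524 = 524 + N$)
$\sqrt{\left(-116 + 329\right)^{2} + x{\left(680,-257 \right)}} = \sqrt{\left(-116 + 329\right)^{2} + \left(524 + 680\right)} = \sqrt{213^{2} + 1204} = \sqrt{45369 + 1204} = \sqrt{46573}$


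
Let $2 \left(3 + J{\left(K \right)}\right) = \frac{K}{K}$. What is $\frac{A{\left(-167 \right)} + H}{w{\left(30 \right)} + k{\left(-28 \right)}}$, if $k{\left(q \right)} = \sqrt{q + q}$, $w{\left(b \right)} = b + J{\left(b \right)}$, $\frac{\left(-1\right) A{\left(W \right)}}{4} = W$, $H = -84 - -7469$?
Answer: $\frac{885830}{3249} - \frac{64424 i \sqrt{14}}{3249} \approx 272.65 - 74.193 i$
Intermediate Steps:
$H = 7385$ ($H = -84 + 7469 = 7385$)
$A{\left(W \right)} = - 4 W$
$J{\left(K \right)} = - \frac{5}{2}$ ($J{\left(K \right)} = -3 + \frac{K \frac{1}{K}}{2} = -3 + \frac{1}{2} \cdot 1 = -3 + \frac{1}{2} = - \frac{5}{2}$)
$w{\left(b \right)} = - \frac{5}{2} + b$ ($w{\left(b \right)} = b - \frac{5}{2} = - \frac{5}{2} + b$)
$k{\left(q \right)} = \sqrt{2} \sqrt{q}$ ($k{\left(q \right)} = \sqrt{2 q} = \sqrt{2} \sqrt{q}$)
$\frac{A{\left(-167 \right)} + H}{w{\left(30 \right)} + k{\left(-28 \right)}} = \frac{\left(-4\right) \left(-167\right) + 7385}{\left(- \frac{5}{2} + 30\right) + \sqrt{2} \sqrt{-28}} = \frac{668 + 7385}{\frac{55}{2} + \sqrt{2} \cdot 2 i \sqrt{7}} = \frac{8053}{\frac{55}{2} + 2 i \sqrt{14}}$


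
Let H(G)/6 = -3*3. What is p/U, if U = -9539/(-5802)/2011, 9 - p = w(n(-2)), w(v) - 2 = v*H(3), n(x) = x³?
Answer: -4958824350/9539 ≈ -5.1985e+5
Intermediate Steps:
H(G) = -54 (H(G) = 6*(-3*3) = 6*(-9) = -54)
w(v) = 2 - 54*v (w(v) = 2 + v*(-54) = 2 - 54*v)
p = -425 (p = 9 - (2 - 54*(-2)³) = 9 - (2 - 54*(-8)) = 9 - (2 + 432) = 9 - 1*434 = 9 - 434 = -425)
U = 9539/11667822 (U = -9539*(-1/5802)*(1/2011) = (9539/5802)*(1/2011) = 9539/11667822 ≈ 0.00081755)
p/U = -425/9539/11667822 = -425*11667822/9539 = -4958824350/9539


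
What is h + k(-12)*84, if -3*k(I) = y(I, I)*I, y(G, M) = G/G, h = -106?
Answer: 230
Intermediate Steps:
y(G, M) = 1
k(I) = -I/3
h + k(-12)*84 = -106 - 1/3*(-12)*84 = -106 + 4*84 = -106 + 336 = 230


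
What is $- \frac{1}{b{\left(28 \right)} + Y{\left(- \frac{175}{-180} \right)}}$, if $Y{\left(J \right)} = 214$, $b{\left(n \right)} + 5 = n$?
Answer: $- \frac{1}{237} \approx -0.0042194$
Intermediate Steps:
$b{\left(n \right)} = -5 + n$
$- \frac{1}{b{\left(28 \right)} + Y{\left(- \frac{175}{-180} \right)}} = - \frac{1}{\left(-5 + 28\right) + 214} = - \frac{1}{23 + 214} = - \frac{1}{237}$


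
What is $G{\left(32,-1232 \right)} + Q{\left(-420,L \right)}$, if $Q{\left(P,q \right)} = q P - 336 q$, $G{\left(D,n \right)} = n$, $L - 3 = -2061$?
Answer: $1554616$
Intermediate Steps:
$L = -2058$ ($L = 3 - 2061 = -2058$)
$Q{\left(P,q \right)} = - 336 q + P q$ ($Q{\left(P,q \right)} = P q - 336 q = - 336 q + P q$)
$G{\left(32,-1232 \right)} + Q{\left(-420,L \right)} = -1232 - 2058 \left(-336 - 420\right) = -1232 - -1555848 = -1232 + 1555848 = 1554616$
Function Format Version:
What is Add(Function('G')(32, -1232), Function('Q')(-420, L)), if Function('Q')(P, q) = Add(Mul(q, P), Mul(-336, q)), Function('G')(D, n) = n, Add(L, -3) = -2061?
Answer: 1554616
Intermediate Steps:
L = -2058 (L = Add(3, -2061) = -2058)
Function('Q')(P, q) = Add(Mul(-336, q), Mul(P, q)) (Function('Q')(P, q) = Add(Mul(P, q), Mul(-336, q)) = Add(Mul(-336, q), Mul(P, q)))
Add(Function('G')(32, -1232), Function('Q')(-420, L)) = Add(-1232, Mul(-2058, Add(-336, -420))) = Add(-1232, Mul(-2058, -756)) = Add(-1232, 1555848) = 1554616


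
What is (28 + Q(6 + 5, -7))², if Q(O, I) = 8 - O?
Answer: 625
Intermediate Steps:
(28 + Q(6 + 5, -7))² = (28 + (8 - (6 + 5)))² = (28 + (8 - 1*11))² = (28 + (8 - 11))² = (28 - 3)² = 25² = 625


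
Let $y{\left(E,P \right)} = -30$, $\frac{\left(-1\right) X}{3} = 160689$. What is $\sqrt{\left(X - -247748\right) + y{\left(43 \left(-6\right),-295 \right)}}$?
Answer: $i \sqrt{234349} \approx 484.1 i$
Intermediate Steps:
$X = -482067$ ($X = \left(-3\right) 160689 = -482067$)
$\sqrt{\left(X - -247748\right) + y{\left(43 \left(-6\right),-295 \right)}} = \sqrt{\left(-482067 - -247748\right) - 30} = \sqrt{\left(-482067 + 247748\right) - 30} = \sqrt{-234319 - 30} = \sqrt{-234349} = i \sqrt{234349}$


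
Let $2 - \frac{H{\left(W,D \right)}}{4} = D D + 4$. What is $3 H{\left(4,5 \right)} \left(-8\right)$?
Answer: $2592$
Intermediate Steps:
$H{\left(W,D \right)} = -8 - 4 D^{2}$ ($H{\left(W,D \right)} = 8 - 4 \left(D D + 4\right) = 8 - 4 \left(D^{2} + 4\right) = 8 - 4 \left(4 + D^{2}\right) = 8 - \left(16 + 4 D^{2}\right) = -8 - 4 D^{2}$)
$3 H{\left(4,5 \right)} \left(-8\right) = 3 \left(-8 - 4 \cdot 5^{2}\right) \left(-8\right) = 3 \left(-8 - 100\right) \left(-8\right) = 3 \left(-108\right) \left(-8\right) = \left(-324\right) \left(-8\right) = 2592$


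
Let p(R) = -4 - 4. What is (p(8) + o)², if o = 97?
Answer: 7921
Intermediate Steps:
p(R) = -8
(p(8) + o)² = (-8 + 97)² = 89² = 7921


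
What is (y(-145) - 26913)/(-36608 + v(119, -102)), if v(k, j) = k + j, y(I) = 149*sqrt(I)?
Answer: 8971/12197 - 149*I*sqrt(145)/36591 ≈ 0.73551 - 0.049034*I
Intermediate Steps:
v(k, j) = j + k
(y(-145) - 26913)/(-36608 + v(119, -102)) = (149*sqrt(-145) - 26913)/(-36608 + (-102 + 119)) = (149*(I*sqrt(145)) - 26913)/(-36608 + 17) = (149*I*sqrt(145) - 26913)/(-36591) = (-26913 + 149*I*sqrt(145))*(-1/36591) = 8971/12197 - 149*I*sqrt(145)/36591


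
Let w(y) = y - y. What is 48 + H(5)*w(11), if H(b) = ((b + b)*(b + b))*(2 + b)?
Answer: 48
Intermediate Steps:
w(y) = 0
H(b) = 4*b²*(2 + b) (H(b) = ((2*b)*(2*b))*(2 + b) = (4*b²)*(2 + b) = 4*b²*(2 + b))
48 + H(5)*w(11) = 48 + (4*5²*(2 + 5))*0 = 48 + (4*25*7)*0 = 48 + 700*0 = 48 + 0 = 48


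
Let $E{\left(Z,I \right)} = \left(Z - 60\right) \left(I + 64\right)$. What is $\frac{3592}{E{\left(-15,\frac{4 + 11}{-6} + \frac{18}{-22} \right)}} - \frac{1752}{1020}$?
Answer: $- \frac{4267058}{1702125} \approx -2.5069$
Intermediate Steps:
$E{\left(Z,I \right)} = \left(-60 + Z\right) \left(64 + I\right)$
$\frac{3592}{E{\left(-15,\frac{4 + 11}{-6} + \frac{18}{-22} \right)}} - \frac{1752}{1020} = \frac{3592}{-3840 - 60 \left(\frac{4 + 11}{-6} + \frac{18}{-22}\right) + 64 \left(-15\right) + \left(\frac{4 + 11}{-6} + \frac{18}{-22}\right) \left(-15\right)} - \frac{1752}{1020} = \frac{3592}{-3840 - 60 \left(15 \left(- \frac{1}{6}\right) + 18 \left(- \frac{1}{22}\right)\right) - 960 + \left(15 \left(- \frac{1}{6}\right) + 18 \left(- \frac{1}{22}\right)\right) \left(-15\right)} - \frac{146}{85} = \frac{3592}{-3840 - 60 \left(- \frac{5}{2} - \frac{9}{11}\right) - 960 + \left(- \frac{5}{2} - \frac{9}{11}\right) \left(-15\right)} - \frac{146}{85} = \frac{3592}{-3840 - - \frac{2190}{11} - 960 - - \frac{1095}{22}} - \frac{146}{85} = \frac{3592}{-3840 + \frac{2190}{11} - 960 + \frac{1095}{22}} - \frac{146}{85} = \frac{3592}{- \frac{100125}{22}} - \frac{146}{85} = 3592 \left(- \frac{22}{100125}\right) - \frac{146}{85} = - \frac{79024}{100125} - \frac{146}{85} = - \frac{4267058}{1702125}$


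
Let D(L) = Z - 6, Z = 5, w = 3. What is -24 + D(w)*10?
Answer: -34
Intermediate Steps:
D(L) = -1 (D(L) = 5 - 6 = -1)
-24 + D(w)*10 = -24 - 1*10 = -24 - 10 = -34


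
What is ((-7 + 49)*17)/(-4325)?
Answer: -714/4325 ≈ -0.16509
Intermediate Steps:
((-7 + 49)*17)/(-4325) = (42*17)*(-1/4325) = 714*(-1/4325) = -714/4325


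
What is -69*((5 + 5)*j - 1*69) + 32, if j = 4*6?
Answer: -11767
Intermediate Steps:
j = 24
-69*((5 + 5)*j - 1*69) + 32 = -69*((5 + 5)*24 - 1*69) + 32 = -69*(10*24 - 69) + 32 = -69*(240 - 69) + 32 = -69*171 + 32 = -11799 + 32 = -11767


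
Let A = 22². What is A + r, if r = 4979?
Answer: 5463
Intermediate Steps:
A = 484
A + r = 484 + 4979 = 5463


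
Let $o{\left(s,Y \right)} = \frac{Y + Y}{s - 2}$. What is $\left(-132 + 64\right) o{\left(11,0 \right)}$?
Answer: $0$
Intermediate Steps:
$o{\left(s,Y \right)} = \frac{2 Y}{-2 + s}$
$\left(-132 + 64\right) o{\left(11,0 \right)} = \left(-132 + 64\right) 2 \cdot 0 \frac{1}{-2 + 11} = - 68 \cdot 2 \cdot 0 \cdot \frac{1}{9} = \left(-68\right) 0 = 0$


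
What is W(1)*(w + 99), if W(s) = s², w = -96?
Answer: 3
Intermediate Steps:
W(1)*(w + 99) = 1²*(-96 + 99) = 1*3 = 3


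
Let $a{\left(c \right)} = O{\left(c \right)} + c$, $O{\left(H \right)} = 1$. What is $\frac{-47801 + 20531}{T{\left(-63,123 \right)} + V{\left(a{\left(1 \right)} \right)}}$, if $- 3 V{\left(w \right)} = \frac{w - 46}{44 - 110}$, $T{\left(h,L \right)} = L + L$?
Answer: $- \frac{122715}{1106} \approx -110.95$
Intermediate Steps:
$T{\left(h,L \right)} = 2 L$
$a{\left(c \right)} = 1 + c$
$V{\left(w \right)} = - \frac{23}{99} + \frac{w}{198}$ ($V{\left(w \right)} = - \frac{\left(w - 46\right) \frac{1}{44 - 110}}{3} = - \frac{\left(-46 + w\right) \frac{1}{-66}}{3} = - \frac{\left(-46 + w\right) \left(- \frac{1}{66}\right)}{3} = - \frac{\frac{23}{33} - \frac{w}{66}}{3} = - \frac{23}{99} + \frac{w}{198}$)
$\frac{-47801 + 20531}{T{\left(-63,123 \right)} + V{\left(a{\left(1 \right)} \right)}} = \frac{-47801 + 20531}{2 \cdot 123 - \left(\frac{23}{99} - \frac{1 + 1}{198}\right)} = - \frac{27270}{246 + \left(- \frac{23}{99} + \frac{1}{198} \cdot 2\right)} = - \frac{27270}{246 + \left(- \frac{23}{99} + \frac{1}{99}\right)} = - \frac{27270}{246 - \frac{2}{9}} = - \frac{27270}{\frac{2212}{9}} = \left(-27270\right) \frac{9}{2212} = - \frac{122715}{1106}$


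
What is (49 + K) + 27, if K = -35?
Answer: 41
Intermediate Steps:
(49 + K) + 27 = (49 - 35) + 27 = 14 + 27 = 41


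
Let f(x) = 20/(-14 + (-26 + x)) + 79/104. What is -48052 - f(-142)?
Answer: -34982329/728 ≈ -48053.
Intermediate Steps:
f(x) = 79/104 + 20/(-40 + x) (f(x) = 20/(-40 + x) + 79*(1/104) = 20/(-40 + x) + 79/104 = 79/104 + 20/(-40 + x))
-48052 - f(-142) = -48052 - (-1080 + 79*(-142))/(104*(-40 - 142)) = -48052 - (-1080 - 11218)/(104*(-182)) = -48052 - (-1)*(-12298)/(104*182) = -48052 - 1*473/728 = -48052 - 473/728 = -34982329/728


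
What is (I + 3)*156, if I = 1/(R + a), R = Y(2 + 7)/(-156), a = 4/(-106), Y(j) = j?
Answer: -306852/263 ≈ -1166.7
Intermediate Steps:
a = -2/53 (a = 4*(-1/106) = -2/53 ≈ -0.037736)
R = -3/52 (R = (2 + 7)/(-156) = 9*(-1/156) = -3/52 ≈ -0.057692)
I = -2756/263 (I = 1/(-3/52 - 2/53) = 1/(-263/2756) = -2756/263 ≈ -10.479)
(I + 3)*156 = (-2756/263 + 3)*156 = -1967/263*156 = -306852/263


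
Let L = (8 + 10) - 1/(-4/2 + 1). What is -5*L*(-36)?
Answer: 3420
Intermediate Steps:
L = 19 (L = 18 - 1/(-4*1/2 + 1) = 18 - 1/(-2 + 1) = 18 - 1/(-1) = 18 - 1*(-1) = 18 + 1 = 19)
-5*L*(-36) = -5*19*(-36) = -95*(-36) = 3420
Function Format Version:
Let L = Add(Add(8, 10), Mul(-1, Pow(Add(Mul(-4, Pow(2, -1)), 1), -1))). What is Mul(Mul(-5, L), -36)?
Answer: 3420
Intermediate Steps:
L = 19 (L = Add(18, Mul(-1, Pow(Add(Mul(-4, Rational(1, 2)), 1), -1))) = Add(18, Mul(-1, Pow(Add(-2, 1), -1))) = Add(18, Mul(-1, Pow(-1, -1))) = Add(18, Mul(-1, -1)) = Add(18, 1) = 19)
Mul(Mul(-5, L), -36) = Mul(Mul(-5, 19), -36) = Mul(-95, -36) = 3420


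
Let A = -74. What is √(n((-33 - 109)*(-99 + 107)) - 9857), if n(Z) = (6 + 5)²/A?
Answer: I*√53985886/74 ≈ 99.291*I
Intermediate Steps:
n(Z) = -121/74 (n(Z) = (6 + 5)²/(-74) = 11²*(-1/74) = 121*(-1/74) = -121/74)
√(n((-33 - 109)*(-99 + 107)) - 9857) = √(-121/74 - 9857) = √(-729539/74) = I*√53985886/74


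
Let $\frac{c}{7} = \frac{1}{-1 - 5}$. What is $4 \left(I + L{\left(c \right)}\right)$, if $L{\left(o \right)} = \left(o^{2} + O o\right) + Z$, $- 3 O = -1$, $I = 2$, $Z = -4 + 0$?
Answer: $- \frac{37}{9} \approx -4.1111$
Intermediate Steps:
$c = - \frac{7}{6}$ ($c = \frac{7}{-1 - 5} = \frac{7}{-6} = 7 \left(- \frac{1}{6}\right) = - \frac{7}{6} \approx -1.1667$)
$Z = -4$
$O = \frac{1}{3}$ ($O = \left(- \frac{1}{3}\right) \left(-1\right) = \frac{1}{3} \approx 0.33333$)
$L{\left(o \right)} = -4 + o^{2} + \frac{o}{3}$ ($L{\left(o \right)} = \left(o^{2} + \frac{o}{3}\right) - 4 = -4 + o^{2} + \frac{o}{3}$)
$4 \left(I + L{\left(c \right)}\right) = 4 \left(2 + \left(-4 + \left(- \frac{7}{6}\right)^{2} + \frac{1}{3} \left(- \frac{7}{6}\right)\right)\right) = 4 \left(2 - \frac{109}{36}\right) = 4 \left(- \frac{37}{36}\right) = - \frac{37}{9}$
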